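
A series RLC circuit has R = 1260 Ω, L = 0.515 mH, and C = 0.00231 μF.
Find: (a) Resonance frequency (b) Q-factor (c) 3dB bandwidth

Step 1 — Resonance condition Im(Z)=0 gives ω₀ = 1/√(LC).
Step 2 — ω₀ = 1/√(0.000515·2.31e-09) = 9.168e+05 rad/s.
Step 3 — f₀ = ω₀/(2π) = 1.459e+05 Hz.
Step 4 — Series Q: Q = ω₀L/R = 9.168e+05·0.000515/1260 = 0.3747.
Step 5 — 3dB bandwidth: Δω = ω₀/Q = 2.447e+06 rad/s; BW = Δω/(2π) = 3.894e+05 Hz.

(a) f₀ = 1.459e+05 Hz  (b) Q = 0.3747  (c) BW = 3.894e+05 Hz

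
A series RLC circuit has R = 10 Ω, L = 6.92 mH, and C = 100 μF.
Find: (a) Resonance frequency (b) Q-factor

Step 1 — Resonance condition Im(Z)=0 gives ω₀ = 1/√(LC).
Step 2 — ω₀ = 1/√(0.00692·0.0001) = 1202 rad/s.
Step 3 — f₀ = ω₀/(2π) = 191.3 Hz.
Step 4 — Series Q: Q = ω₀L/R = 1202·0.00692/10 = 0.8319.

(a) f₀ = 191.3 Hz  (b) Q = 0.8319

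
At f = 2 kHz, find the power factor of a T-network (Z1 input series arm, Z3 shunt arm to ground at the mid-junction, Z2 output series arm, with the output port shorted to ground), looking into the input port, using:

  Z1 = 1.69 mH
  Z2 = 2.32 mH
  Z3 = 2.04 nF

Step 1 — Angular frequency: ω = 2π·f = 2π·2000 = 1.257e+04 rad/s.
Step 2 — Component impedances:
  Z1: Z = jωL = j·1.257e+04·0.00169 = 0 + j21.24 Ω
  Z2: Z = jωL = j·1.257e+04·0.00232 = 0 + j29.15 Ω
  Z3: Z = 1/(jωC) = -j/(ω·C) = 0 - j3.901e+04 Ω
Step 3 — With the output port shorted to ground, the output series arm Z2 runs from the junction to ground; the shunt arm Z3 also runs from the junction to ground. They appear in parallel: Z3 || Z2 = 0 + j29.18 Ω.
Step 4 — Series with input arm Z1: Z_in = Z1 + (Z3 || Z2) = 0 + j50.41 Ω = 50.41∠90.0° Ω.
Step 5 — Power factor: PF = cos(φ) = Re(Z)/|Z| = 0/50.41 = 0.
Step 6 — Type: Im(Z) = 50.41 ⇒ lagging (phase φ = 90.0°).

PF = 0 (lagging, φ = 90.0°)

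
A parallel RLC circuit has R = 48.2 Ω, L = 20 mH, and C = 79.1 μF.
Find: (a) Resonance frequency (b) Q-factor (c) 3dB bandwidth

Step 1 — Resonance: ω₀ = 1/√(LC) = 1/√(0.02·7.91e-05) = 795.1 rad/s.
Step 2 — f₀ = ω₀/(2π) = 126.5 Hz.
Step 3 — Parallel Q: Q = R/(ω₀L) = 48.2/(795.1·0.02) = 3.031.
Step 4 — Bandwidth: Δω = ω₀/Q = 262.3 rad/s; BW = Δω/(2π) = 41.74 Hz.

(a) f₀ = 126.5 Hz  (b) Q = 3.031  (c) BW = 41.74 Hz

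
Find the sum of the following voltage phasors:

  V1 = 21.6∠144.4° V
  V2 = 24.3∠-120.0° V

Step 1 — Convert each phasor to rectangular form:
  V1 = 21.6·(cos(144.4°) + j·sin(144.4°)) = -17.56 + j12.57 V
  V2 = 24.3·(cos(-120.0°) + j·sin(-120.0°)) = -12.15 - j21.04 V
Step 2 — Sum components: V_total = -29.71 - j8.471 V.
Step 3 — Convert to polar: |V_total| = 30.9 V, ∠V_total = -164.1°.

V_total = 30.9∠-164.1° V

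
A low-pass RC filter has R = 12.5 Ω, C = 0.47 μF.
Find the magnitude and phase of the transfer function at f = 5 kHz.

Step 1 — Angular frequency: ω = 2π·5000 = 3.142e+04 rad/s.
Step 2 — Transfer function: H(jω) = 1/(1 + jωRC).
Step 3 — Denominator: 1 + jωRC = 1 + j·3.142e+04·12.5·4.7e-07 = 1 + j0.1846.
Step 4 — H = 0.9671 - j0.1785.
Step 5 — Magnitude: |H| = 0.9834 (-0.1 dB); phase: φ = -10.5°.

|H| = 0.9834 (-0.1 dB), φ = -10.5°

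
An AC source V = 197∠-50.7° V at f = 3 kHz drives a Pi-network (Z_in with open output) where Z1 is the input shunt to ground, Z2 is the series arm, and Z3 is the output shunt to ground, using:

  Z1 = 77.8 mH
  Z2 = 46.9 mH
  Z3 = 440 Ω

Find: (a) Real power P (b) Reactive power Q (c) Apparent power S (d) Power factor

Step 1 — Angular frequency: ω = 2π·f = 2π·3000 = 1.885e+04 rad/s.
Step 2 — Component impedances:
  Z1: Z = jωL = j·1.885e+04·0.0778 = 0 + j1466 Ω
  Z2: Z = jωL = j·1.885e+04·0.0469 = 0 + j884 Ω
  Z3: Z = R = 440 Ω
Step 3 — With open output, the series arm Z2 and the output shunt Z3 appear in series to ground: Z2 + Z3 = 440 + j884 Ω.
Step 4 — Parallel with input shunt Z1: Z_in = Z1 || (Z2 + Z3) = 165.5 + j582.5 Ω = 605.6∠74.1° Ω.
Step 5 — Source phasor: V = 197∠-50.7° V = 124.8 - j152.4 V.
Step 6 — Current: I = V / Z = -0.1859 - j0.267 A = 0.3253∠-124.8° A.
Step 7 — Complex power: S = V·I* = 17.51 + j61.65 VA.
Step 8 — Real power: P = Re(S) = 17.51 W.
Step 9 — Reactive power: Q = Im(S) = 61.65 VAR.
Step 10 — Apparent power: |S| = 64.09 VA.
Step 11 — Power factor: PF = P/|S| = 0.2732 (lagging).

(a) P = 17.51 W  (b) Q = 61.65 VAR  (c) S = 64.09 VA  (d) PF = 0.2732 (lagging)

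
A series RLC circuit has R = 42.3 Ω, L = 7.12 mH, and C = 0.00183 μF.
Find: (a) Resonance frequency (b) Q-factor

Step 1 — Resonance condition Im(Z)=0 gives ω₀ = 1/√(LC).
Step 2 — ω₀ = 1/√(0.00712·1.83e-09) = 2.77e+05 rad/s.
Step 3 — f₀ = ω₀/(2π) = 4.409e+04 Hz.
Step 4 — Series Q: Q = ω₀L/R = 2.77e+05·0.00712/42.3 = 46.63.

(a) f₀ = 4.409e+04 Hz  (b) Q = 46.63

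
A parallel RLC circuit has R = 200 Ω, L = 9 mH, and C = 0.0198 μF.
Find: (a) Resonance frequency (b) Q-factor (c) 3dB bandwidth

Step 1 — Resonance: ω₀ = 1/√(LC) = 1/√(0.009·1.98e-08) = 7.491e+04 rad/s.
Step 2 — f₀ = ω₀/(2π) = 1.192e+04 Hz.
Step 3 — Parallel Q: Q = R/(ω₀L) = 200/(7.491e+04·0.009) = 0.2966.
Step 4 — Bandwidth: Δω = ω₀/Q = 2.525e+05 rad/s; BW = Δω/(2π) = 4.019e+04 Hz.

(a) f₀ = 1.192e+04 Hz  (b) Q = 0.2966  (c) BW = 4.019e+04 Hz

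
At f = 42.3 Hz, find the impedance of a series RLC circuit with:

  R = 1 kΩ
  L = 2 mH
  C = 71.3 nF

Step 1 — Angular frequency: ω = 2π·f = 2π·42.3 = 265.8 rad/s.
Step 2 — Component impedances:
  R: Z = R = 1000 Ω
  L: Z = jωL = j·265.8·0.002 = 0 + j0.5316 Ω
  C: Z = 1/(jωC) = -j/(ω·C) = 0 - j5.277e+04 Ω
Step 3 — Series combination: Z_total = R + L + C = 1000 - j5.277e+04 Ω = 5.278e+04∠-88.9° Ω.

Z = 1000 - j5.277e+04 Ω = 5.278e+04∠-88.9° Ω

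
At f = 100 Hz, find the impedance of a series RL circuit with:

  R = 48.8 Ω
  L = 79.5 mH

Step 1 — Angular frequency: ω = 2π·f = 2π·100 = 628.3 rad/s.
Step 2 — Component impedances:
  R: Z = R = 48.8 Ω
  L: Z = jωL = j·628.3·0.0795 = 0 + j49.95 Ω
Step 3 — Series combination: Z_total = R + L = 48.8 + j49.95 Ω = 69.83∠45.7° Ω.

Z = 48.8 + j49.95 Ω = 69.83∠45.7° Ω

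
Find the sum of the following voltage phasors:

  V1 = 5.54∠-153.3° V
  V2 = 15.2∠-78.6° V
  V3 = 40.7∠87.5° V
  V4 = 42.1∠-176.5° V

Step 1 — Convert each phasor to rectangular form:
  V1 = 5.54·(cos(-153.3°) + j·sin(-153.3°)) = -4.949 - j2.489 V
  V2 = 15.2·(cos(-78.6°) + j·sin(-78.6°)) = 3.004 - j14.9 V
  V3 = 40.7·(cos(87.5°) + j·sin(87.5°)) = 1.775 + j40.66 V
  V4 = 42.1·(cos(-176.5°) + j·sin(-176.5°)) = -42.02 - j2.57 V
Step 2 — Sum components: V_total = -42.19 + j20.7 V.
Step 3 — Convert to polar: |V_total| = 47 V, ∠V_total = 153.9°.

V_total = 47∠153.9° V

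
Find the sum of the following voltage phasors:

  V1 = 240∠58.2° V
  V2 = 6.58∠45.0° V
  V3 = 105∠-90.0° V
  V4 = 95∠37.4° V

Step 1 — Convert each phasor to rectangular form:
  V1 = 240·(cos(58.2°) + j·sin(58.2°)) = 126.5 + j204 V
  V2 = 6.58·(cos(45.0°) + j·sin(45.0°)) = 4.653 + j4.653 V
  V3 = 105·(cos(-90.0°) + j·sin(-90.0°)) = 0 - j105 V
  V4 = 95·(cos(37.4°) + j·sin(37.4°)) = 75.47 + j57.7 V
Step 2 — Sum components: V_total = 206.6 + j161.3 V.
Step 3 — Convert to polar: |V_total| = 262.1 V, ∠V_total = 38.0°.

V_total = 262.1∠38.0° V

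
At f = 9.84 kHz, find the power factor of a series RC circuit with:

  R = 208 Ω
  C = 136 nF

Step 1 — Angular frequency: ω = 2π·f = 2π·9840 = 6.183e+04 rad/s.
Step 2 — Component impedances:
  R: Z = R = 208 Ω
  C: Z = 1/(jωC) = -j/(ω·C) = 0 - j118.9 Ω
Step 3 — Series combination: Z_total = R + C = 208 - j118.9 Ω = 239.6∠-29.8° Ω.
Step 4 — Power factor: PF = cos(φ) = Re(Z)/|Z| = 208/239.6 = 0.8681.
Step 5 — Type: Im(Z) = -118.9 ⇒ leading (phase φ = -29.8°).

PF = 0.8681 (leading, φ = -29.8°)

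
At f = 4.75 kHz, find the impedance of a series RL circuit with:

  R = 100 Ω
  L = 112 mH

Step 1 — Angular frequency: ω = 2π·f = 2π·4750 = 2.985e+04 rad/s.
Step 2 — Component impedances:
  R: Z = R = 100 Ω
  L: Z = jωL = j·2.985e+04·0.112 = 0 + j3343 Ω
Step 3 — Series combination: Z_total = R + L = 100 + j3343 Ω = 3344∠88.3° Ω.

Z = 100 + j3343 Ω = 3344∠88.3° Ω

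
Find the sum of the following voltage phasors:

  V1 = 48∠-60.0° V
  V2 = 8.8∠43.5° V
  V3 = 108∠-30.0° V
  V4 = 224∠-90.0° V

Step 1 — Convert each phasor to rectangular form:
  V1 = 48·(cos(-60.0°) + j·sin(-60.0°)) = 24 - j41.57 V
  V2 = 8.8·(cos(43.5°) + j·sin(43.5°)) = 6.383 + j6.058 V
  V3 = 108·(cos(-30.0°) + j·sin(-30.0°)) = 93.53 - j54 V
  V4 = 224·(cos(-90.0°) + j·sin(-90.0°)) = 0 - j224 V
Step 2 — Sum components: V_total = 123.9 - j313.5 V.
Step 3 — Convert to polar: |V_total| = 337.1 V, ∠V_total = -68.4°.

V_total = 337.1∠-68.4° V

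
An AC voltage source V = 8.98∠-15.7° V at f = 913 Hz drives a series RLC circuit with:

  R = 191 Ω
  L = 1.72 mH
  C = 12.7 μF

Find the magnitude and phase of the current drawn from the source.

Step 1 — Angular frequency: ω = 2π·f = 2π·913 = 5737 rad/s.
Step 2 — Component impedances:
  R: Z = R = 191 Ω
  L: Z = jωL = j·5737·0.00172 = 0 + j9.867 Ω
  C: Z = 1/(jωC) = -j/(ω·C) = 0 - j13.73 Ω
Step 3 — Series combination: Z_total = R + L + C = 191 - j3.859 Ω = 191∠-1.2° Ω.
Step 4 — Source phasor: V = 8.98∠-15.7° V = 8.645 - j2.43 V.
Step 5 — Ohm's law: I = V / Z_total = (8.645 - j2.43) / (191 - j3.859) = 0.0455 - j0.0118 A.
Step 6 — Convert to polar: |I| = 0.04701 A, ∠I = -14.5°.

I = 0.04701∠-14.5° A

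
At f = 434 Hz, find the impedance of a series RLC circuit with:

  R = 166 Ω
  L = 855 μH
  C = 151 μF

Step 1 — Angular frequency: ω = 2π·f = 2π·434 = 2727 rad/s.
Step 2 — Component impedances:
  R: Z = R = 166 Ω
  L: Z = jωL = j·2727·0.000855 = 0 + j2.332 Ω
  C: Z = 1/(jωC) = -j/(ω·C) = 0 - j2.429 Ω
Step 3 — Series combination: Z_total = R + L + C = 166 - j0.09708 Ω = 166∠-0.0° Ω.

Z = 166 - j0.09708 Ω = 166∠-0.0° Ω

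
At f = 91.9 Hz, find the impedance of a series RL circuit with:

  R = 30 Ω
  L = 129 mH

Step 1 — Angular frequency: ω = 2π·f = 2π·91.9 = 577.4 rad/s.
Step 2 — Component impedances:
  R: Z = R = 30 Ω
  L: Z = jωL = j·577.4·0.129 = 0 + j74.49 Ω
Step 3 — Series combination: Z_total = R + L = 30 + j74.49 Ω = 80.3∠68.1° Ω.

Z = 30 + j74.49 Ω = 80.3∠68.1° Ω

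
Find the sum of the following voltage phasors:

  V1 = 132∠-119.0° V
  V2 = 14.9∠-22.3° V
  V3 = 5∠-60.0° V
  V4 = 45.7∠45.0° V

Step 1 — Convert each phasor to rectangular form:
  V1 = 132·(cos(-119.0°) + j·sin(-119.0°)) = -63.99 - j115.4 V
  V2 = 14.9·(cos(-22.3°) + j·sin(-22.3°)) = 13.79 - j5.654 V
  V3 = 5·(cos(-60.0°) + j·sin(-60.0°)) = 2.5 - j4.33 V
  V4 = 45.7·(cos(45.0°) + j·sin(45.0°)) = 32.31 + j32.31 V
Step 2 — Sum components: V_total = -15.39 - j93.12 V.
Step 3 — Convert to polar: |V_total| = 94.38 V, ∠V_total = -99.4°.

V_total = 94.38∠-99.4° V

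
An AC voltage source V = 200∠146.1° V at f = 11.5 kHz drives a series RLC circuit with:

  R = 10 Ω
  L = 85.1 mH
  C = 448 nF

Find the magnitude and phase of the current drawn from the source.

Step 1 — Angular frequency: ω = 2π·f = 2π·1.15e+04 = 7.226e+04 rad/s.
Step 2 — Component impedances:
  R: Z = R = 10 Ω
  L: Z = jωL = j·7.226e+04·0.0851 = 0 + j6149 Ω
  C: Z = 1/(jωC) = -j/(ω·C) = 0 - j30.89 Ω
Step 3 — Series combination: Z_total = R + L + C = 10 + j6118 Ω = 6118∠89.9° Ω.
Step 4 — Source phasor: V = 200∠146.1° V = -166 + j111.5 V.
Step 5 — Ohm's law: I = V / Z_total = (-166 + j111.5) / (10 + j6118) = 0.01819 + j0.02716 A.
Step 6 — Convert to polar: |I| = 0.03269 A, ∠I = 56.2°.

I = 0.03269∠56.2° A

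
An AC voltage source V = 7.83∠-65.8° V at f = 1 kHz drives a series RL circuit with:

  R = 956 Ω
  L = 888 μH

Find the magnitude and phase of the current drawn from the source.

Step 1 — Angular frequency: ω = 2π·f = 2π·1000 = 6283 rad/s.
Step 2 — Component impedances:
  R: Z = R = 956 Ω
  L: Z = jωL = j·6283·0.000888 = 0 + j5.579 Ω
Step 3 — Series combination: Z_total = R + L = 956 + j5.579 Ω = 956∠0.3° Ω.
Step 4 — Source phasor: V = 7.83∠-65.8° V = 3.21 - j7.142 V.
Step 5 — Ohm's law: I = V / Z_total = (3.21 - j7.142) / (956 + j5.579) = 0.003314 - j0.00749 A.
Step 6 — Convert to polar: |I| = 0.00819 A, ∠I = -66.1°.

I = 0.00819∠-66.1° A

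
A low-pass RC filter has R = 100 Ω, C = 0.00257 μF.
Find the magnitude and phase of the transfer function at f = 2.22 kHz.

Step 1 — Angular frequency: ω = 2π·2220 = 1.395e+04 rad/s.
Step 2 — Transfer function: H(jω) = 1/(1 + jωRC).
Step 3 — Denominator: 1 + jωRC = 1 + j·1.395e+04·100·2.57e-09 = 1 + j0.003585.
Step 4 — H = 1 - j0.003585.
Step 5 — Magnitude: |H| = 1 (-0.0 dB); phase: φ = -0.2°.

|H| = 1 (-0.0 dB), φ = -0.2°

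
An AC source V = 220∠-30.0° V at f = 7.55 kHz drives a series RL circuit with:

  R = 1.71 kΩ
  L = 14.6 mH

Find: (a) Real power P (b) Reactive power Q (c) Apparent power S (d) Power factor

Step 1 — Angular frequency: ω = 2π·f = 2π·7550 = 4.744e+04 rad/s.
Step 2 — Component impedances:
  R: Z = R = 1710 Ω
  L: Z = jωL = j·4.744e+04·0.0146 = 0 + j692.6 Ω
Step 3 — Series combination: Z_total = R + L = 1710 + j692.6 Ω = 1845∠22.0° Ω.
Step 4 — Source phasor: V = 220∠-30.0° V = 190.5 - j110 V.
Step 5 — Current: I = V / Z = 0.07333 - j0.09403 A = 0.1192∠-52.0° A.
Step 6 — Complex power: S = V·I* = 24.32 + j9.848 VA.
Step 7 — Real power: P = Re(S) = 24.32 W.
Step 8 — Reactive power: Q = Im(S) = 9.848 VAR.
Step 9 — Apparent power: |S| = 26.23 VA.
Step 10 — Power factor: PF = P/|S| = 0.9269 (lagging).

(a) P = 24.32 W  (b) Q = 9.848 VAR  (c) S = 26.23 VA  (d) PF = 0.9269 (lagging)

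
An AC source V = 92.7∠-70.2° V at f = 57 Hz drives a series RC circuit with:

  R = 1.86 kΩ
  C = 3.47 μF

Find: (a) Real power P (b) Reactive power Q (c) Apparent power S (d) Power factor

Step 1 — Angular frequency: ω = 2π·f = 2π·57 = 358.1 rad/s.
Step 2 — Component impedances:
  R: Z = R = 1860 Ω
  C: Z = 1/(jωC) = -j/(ω·C) = 0 - j804.7 Ω
Step 3 — Series combination: Z_total = R + C = 1860 - j804.7 Ω = 2027∠-23.4° Ω.
Step 4 — Source phasor: V = 92.7∠-70.2° V = 31.4 - j87.22 V.
Step 5 — Current: I = V / Z = 0.03131 - j0.03335 A = 0.04574∠-46.8° A.
Step 6 — Complex power: S = V·I* = 3.892 - j1.684 VA.
Step 7 — Real power: P = Re(S) = 3.892 W.
Step 8 — Reactive power: Q = Im(S) = -1.684 VAR.
Step 9 — Apparent power: |S| = 4.24 VA.
Step 10 — Power factor: PF = P/|S| = 0.9178 (leading).

(a) P = 3.892 W  (b) Q = -1.684 VAR  (c) S = 4.24 VA  (d) PF = 0.9178 (leading)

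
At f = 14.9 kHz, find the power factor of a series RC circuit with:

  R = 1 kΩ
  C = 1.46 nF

Step 1 — Angular frequency: ω = 2π·f = 2π·1.49e+04 = 9.362e+04 rad/s.
Step 2 — Component impedances:
  R: Z = R = 1000 Ω
  C: Z = 1/(jωC) = -j/(ω·C) = 0 - j7316 Ω
Step 3 — Series combination: Z_total = R + C = 1000 - j7316 Ω = 7384∠-82.2° Ω.
Step 4 — Power factor: PF = cos(φ) = Re(Z)/|Z| = 1000/7384 = 0.1354.
Step 5 — Type: Im(Z) = -7316 ⇒ leading (phase φ = -82.2°).

PF = 0.1354 (leading, φ = -82.2°)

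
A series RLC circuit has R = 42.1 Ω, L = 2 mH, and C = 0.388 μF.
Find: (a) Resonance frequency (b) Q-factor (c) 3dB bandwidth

Step 1 — Resonance: ω₀ = 1/√(LC) = 1/√(0.002·3.88e-07) = 3.59e+04 rad/s.
Step 2 — f₀ = ω₀/(2π) = 5713 Hz.
Step 3 — Series Q: Q = ω₀L/R = 3.59e+04·0.002/42.1 = 1.705.
Step 4 — Bandwidth: Δω = ω₀/Q = 2.105e+04 rad/s; BW = Δω/(2π) = 3350 Hz.

(a) f₀ = 5713 Hz  (b) Q = 1.705  (c) BW = 3350 Hz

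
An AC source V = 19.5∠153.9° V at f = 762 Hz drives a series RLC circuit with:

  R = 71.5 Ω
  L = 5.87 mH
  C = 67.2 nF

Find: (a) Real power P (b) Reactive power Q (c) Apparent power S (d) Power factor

Step 1 — Angular frequency: ω = 2π·f = 2π·762 = 4788 rad/s.
Step 2 — Component impedances:
  R: Z = R = 71.5 Ω
  L: Z = jωL = j·4788·0.00587 = 0 + j28.1 Ω
  C: Z = 1/(jωC) = -j/(ω·C) = 0 - j3108 Ω
Step 3 — Series combination: Z_total = R + L + C = 71.5 - j3080 Ω = 3081∠-88.7° Ω.
Step 4 — Source phasor: V = 19.5∠153.9° V = -17.51 + j8.579 V.
Step 5 — Current: I = V / Z = -0.002916 - j0.005618 A = 0.006329∠-117.4° A.
Step 6 — Complex power: S = V·I* = 0.002864 - j0.1234 VA.
Step 7 — Real power: P = Re(S) = 0.002864 W.
Step 8 — Reactive power: Q = Im(S) = -0.1234 VAR.
Step 9 — Apparent power: |S| = 0.1234 VA.
Step 10 — Power factor: PF = P/|S| = 0.02321 (leading).

(a) P = 0.002864 W  (b) Q = -0.1234 VAR  (c) S = 0.1234 VA  (d) PF = 0.02321 (leading)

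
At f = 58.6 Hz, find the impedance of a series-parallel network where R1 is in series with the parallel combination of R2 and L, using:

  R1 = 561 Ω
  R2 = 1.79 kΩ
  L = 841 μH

Step 1 — Angular frequency: ω = 2π·f = 2π·58.6 = 368.2 rad/s.
Step 2 — Component impedances:
  R1: Z = R = 561 Ω
  R2: Z = R = 1790 Ω
  L: Z = jωL = j·368.2·0.000841 = 0 + j0.3097 Ω
Step 3 — Parallel branch: R2 || L = 1/(1/R2 + 1/L) = 5.357e-05 + j0.3097 Ω.
Step 4 — Series with R1: Z_total = R1 + (R2 || L) = 561 + j0.3097 Ω = 561∠0.0° Ω.

Z = 561 + j0.3097 Ω = 561∠0.0° Ω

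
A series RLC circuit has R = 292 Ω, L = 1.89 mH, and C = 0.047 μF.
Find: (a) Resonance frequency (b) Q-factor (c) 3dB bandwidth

Step 1 — Resonance condition Im(Z)=0 gives ω₀ = 1/√(LC).
Step 2 — ω₀ = 1/√(0.00189·4.7e-08) = 1.061e+05 rad/s.
Step 3 — f₀ = ω₀/(2π) = 1.689e+04 Hz.
Step 4 — Series Q: Q = ω₀L/R = 1.061e+05·0.00189/292 = 0.6868.
Step 5 — 3dB bandwidth: Δω = ω₀/Q = 1.545e+05 rad/s; BW = Δω/(2π) = 2.459e+04 Hz.

(a) f₀ = 1.689e+04 Hz  (b) Q = 0.6868  (c) BW = 2.459e+04 Hz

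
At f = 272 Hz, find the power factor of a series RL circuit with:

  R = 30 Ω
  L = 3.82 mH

Step 1 — Angular frequency: ω = 2π·f = 2π·272 = 1709 rad/s.
Step 2 — Component impedances:
  R: Z = R = 30 Ω
  L: Z = jωL = j·1709·0.00382 = 0 + j6.528 Ω
Step 3 — Series combination: Z_total = R + L = 30 + j6.528 Ω = 30.7∠12.3° Ω.
Step 4 — Power factor: PF = cos(φ) = Re(Z)/|Z| = 30/30.702 = 0.9771.
Step 5 — Type: Im(Z) = 6.528 ⇒ lagging (phase φ = 12.3°).

PF = 0.9771 (lagging, φ = 12.3°)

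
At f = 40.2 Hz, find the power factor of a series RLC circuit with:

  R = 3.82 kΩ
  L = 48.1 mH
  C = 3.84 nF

Step 1 — Angular frequency: ω = 2π·f = 2π·40.2 = 252.6 rad/s.
Step 2 — Component impedances:
  R: Z = R = 3820 Ω
  L: Z = jωL = j·252.6·0.0481 = 0 + j12.15 Ω
  C: Z = 1/(jωC) = -j/(ω·C) = 0 - j1.031e+06 Ω
Step 3 — Series combination: Z_total = R + L + C = 3820 - j1.031e+06 Ω = 1.031e+06∠-89.8° Ω.
Step 4 — Power factor: PF = cos(φ) = Re(Z)/|Z| = 3820/1.031e+06 = 0.003705.
Step 5 — Type: Im(Z) = -1.031e+06 ⇒ leading (phase φ = -89.8°).

PF = 0.003705 (leading, φ = -89.8°)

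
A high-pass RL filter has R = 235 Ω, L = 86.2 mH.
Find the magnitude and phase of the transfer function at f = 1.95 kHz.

Step 1 — Angular frequency: ω = 2π·1950 = 1.225e+04 rad/s.
Step 2 — Transfer function: H(jω) = jωL/(R + jωL).
Step 3 — Numerator jωL = j·1056; denominator R + jωL = 235 + j1056.
Step 4 — H = 0.9528 + j0.212.
Step 5 — Magnitude: |H| = 0.9761 (-0.2 dB); phase: φ = 12.5°.

|H| = 0.9761 (-0.2 dB), φ = 12.5°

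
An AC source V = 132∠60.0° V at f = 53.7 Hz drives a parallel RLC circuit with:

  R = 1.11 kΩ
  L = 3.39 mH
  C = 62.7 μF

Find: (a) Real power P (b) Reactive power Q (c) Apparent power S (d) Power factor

Step 1 — Angular frequency: ω = 2π·f = 2π·53.7 = 337.4 rad/s.
Step 2 — Component impedances:
  R: Z = R = 1110 Ω
  L: Z = jωL = j·337.4·0.00339 = 0 + j1.144 Ω
  C: Z = 1/(jωC) = -j/(ω·C) = 0 - j47.27 Ω
Step 3 — Parallel combination: 1/Z_total = 1/R + 1/L + 1/C; Z_total = 0.001238 + j1.172 Ω = 1.172∠89.9° Ω.
Step 4 — Source phasor: V = 132∠60.0° V = 66 + j114.3 V.
Step 5 — Current: I = V / Z = 97.58 - j56.2 A = 112.6∠-29.9° A.
Step 6 — Complex power: S = V·I* = 15.7 + j1.486e+04 VA.
Step 7 — Real power: P = Re(S) = 15.7 W.
Step 8 — Reactive power: Q = Im(S) = 1.486e+04 VAR.
Step 9 — Apparent power: |S| = 1.486e+04 VA.
Step 10 — Power factor: PF = P/|S| = 0.001056 (lagging).

(a) P = 15.7 W  (b) Q = 1.486e+04 VAR  (c) S = 1.486e+04 VA  (d) PF = 0.001056 (lagging)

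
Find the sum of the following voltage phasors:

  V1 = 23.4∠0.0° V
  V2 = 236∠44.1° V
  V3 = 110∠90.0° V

Step 1 — Convert each phasor to rectangular form:
  V1 = 23.4·(cos(0.0°) + j·sin(0.0°)) = 23.4 V
  V2 = 236·(cos(44.1°) + j·sin(44.1°)) = 169.5 + j164.2 V
  V3 = 110·(cos(90.0°) + j·sin(90.0°)) = 0 + j110 V
Step 2 — Sum components: V_total = 192.9 + j274.2 V.
Step 3 — Convert to polar: |V_total| = 335.3 V, ∠V_total = 54.9°.

V_total = 335.3∠54.9° V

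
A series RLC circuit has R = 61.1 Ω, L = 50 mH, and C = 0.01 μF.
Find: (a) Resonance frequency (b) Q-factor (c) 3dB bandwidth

Step 1 — Resonance: ω₀ = 1/√(LC) = 1/√(0.05·1e-08) = 4.472e+04 rad/s.
Step 2 — f₀ = ω₀/(2π) = 7118 Hz.
Step 3 — Series Q: Q = ω₀L/R = 4.472e+04·0.05/61.1 = 36.6.
Step 4 — Bandwidth: Δω = ω₀/Q = 1222 rad/s; BW = Δω/(2π) = 194.5 Hz.

(a) f₀ = 7118 Hz  (b) Q = 36.6  (c) BW = 194.5 Hz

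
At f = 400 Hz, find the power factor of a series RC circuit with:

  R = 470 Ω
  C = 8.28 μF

Step 1 — Angular frequency: ω = 2π·f = 2π·400 = 2513 rad/s.
Step 2 — Component impedances:
  R: Z = R = 470 Ω
  C: Z = 1/(jωC) = -j/(ω·C) = 0 - j48.05 Ω
Step 3 — Series combination: Z_total = R + C = 470 - j48.05 Ω = 472.5∠-5.8° Ω.
Step 4 — Power factor: PF = cos(φ) = Re(Z)/|Z| = 470/472.45 = 0.9948.
Step 5 — Type: Im(Z) = -48.05 ⇒ leading (phase φ = -5.8°).

PF = 0.9948 (leading, φ = -5.8°)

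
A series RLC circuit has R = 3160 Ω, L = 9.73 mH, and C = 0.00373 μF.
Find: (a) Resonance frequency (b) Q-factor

Step 1 — Resonance condition Im(Z)=0 gives ω₀ = 1/√(LC).
Step 2 — ω₀ = 1/√(0.00973·3.73e-09) = 1.66e+05 rad/s.
Step 3 — f₀ = ω₀/(2π) = 2.642e+04 Hz.
Step 4 — Series Q: Q = ω₀L/R = 1.66e+05·0.00973/3160 = 0.5111.

(a) f₀ = 2.642e+04 Hz  (b) Q = 0.5111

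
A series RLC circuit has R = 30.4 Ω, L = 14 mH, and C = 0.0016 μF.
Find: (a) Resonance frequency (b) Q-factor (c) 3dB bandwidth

Step 1 — Resonance: ω₀ = 1/√(LC) = 1/√(0.014·1.6e-09) = 2.113e+05 rad/s.
Step 2 — f₀ = ω₀/(2π) = 3.363e+04 Hz.
Step 3 — Series Q: Q = ω₀L/R = 2.113e+05·0.014/30.4 = 97.3.
Step 4 — Bandwidth: Δω = ω₀/Q = 2171 rad/s; BW = Δω/(2π) = 345.6 Hz.

(a) f₀ = 3.363e+04 Hz  (b) Q = 97.3  (c) BW = 345.6 Hz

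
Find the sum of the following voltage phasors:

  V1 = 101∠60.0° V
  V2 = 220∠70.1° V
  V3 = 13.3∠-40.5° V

Step 1 — Convert each phasor to rectangular form:
  V1 = 101·(cos(60.0°) + j·sin(60.0°)) = 50.5 + j87.47 V
  V2 = 220·(cos(70.1°) + j·sin(70.1°)) = 74.88 + j206.9 V
  V3 = 13.3·(cos(-40.5°) + j·sin(-40.5°)) = 10.11 - j8.638 V
Step 2 — Sum components: V_total = 135.5 + j285.7 V.
Step 3 — Convert to polar: |V_total| = 316.2 V, ∠V_total = 64.6°.

V_total = 316.2∠64.6° V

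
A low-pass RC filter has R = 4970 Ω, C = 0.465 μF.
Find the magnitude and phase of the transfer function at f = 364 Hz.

Step 1 — Angular frequency: ω = 2π·364 = 2287 rad/s.
Step 2 — Transfer function: H(jω) = 1/(1 + jωRC).
Step 3 — Denominator: 1 + jωRC = 1 + j·2287·4970·4.65e-07 = 1 + j5.286.
Step 4 — H = 0.03456 - j0.1827.
Step 5 — Magnitude: |H| = 0.1859 (-14.6 dB); phase: φ = -79.3°.

|H| = 0.1859 (-14.6 dB), φ = -79.3°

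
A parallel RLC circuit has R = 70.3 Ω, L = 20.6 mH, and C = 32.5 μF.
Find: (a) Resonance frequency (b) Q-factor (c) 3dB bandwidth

Step 1 — Resonance: ω₀ = 1/√(LC) = 1/√(0.0206·3.25e-05) = 1222 rad/s.
Step 2 — f₀ = ω₀/(2π) = 194.5 Hz.
Step 3 — Parallel Q: Q = R/(ω₀L) = 70.3/(1222·0.0206) = 2.792.
Step 4 — Bandwidth: Δω = ω₀/Q = 437.7 rad/s; BW = Δω/(2π) = 69.66 Hz.

(a) f₀ = 194.5 Hz  (b) Q = 2.792  (c) BW = 69.66 Hz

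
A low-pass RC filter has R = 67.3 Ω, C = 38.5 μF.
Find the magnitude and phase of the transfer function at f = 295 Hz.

Step 1 — Angular frequency: ω = 2π·295 = 1854 rad/s.
Step 2 — Transfer function: H(jω) = 1/(1 + jωRC).
Step 3 — Denominator: 1 + jωRC = 1 + j·1854·67.3·3.85e-05 = 1 + j4.803.
Step 4 — H = 0.04155 - j0.1996.
Step 5 — Magnitude: |H| = 0.2038 (-13.8 dB); phase: φ = -78.2°.

|H| = 0.2038 (-13.8 dB), φ = -78.2°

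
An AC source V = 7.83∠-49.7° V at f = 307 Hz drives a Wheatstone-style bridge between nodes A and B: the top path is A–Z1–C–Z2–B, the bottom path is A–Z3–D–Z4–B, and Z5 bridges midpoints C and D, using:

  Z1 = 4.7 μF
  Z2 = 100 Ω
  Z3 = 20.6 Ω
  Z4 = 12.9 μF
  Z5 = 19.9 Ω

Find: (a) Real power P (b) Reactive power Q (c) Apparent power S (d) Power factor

Step 1 — Angular frequency: ω = 2π·f = 2π·307 = 1929 rad/s.
Step 2 — Component impedances:
  Z1: Z = 1/(jωC) = -j/(ω·C) = 0 - j110.3 Ω
  Z2: Z = R = 100 Ω
  Z3: Z = R = 20.6 Ω
  Z4: Z = 1/(jωC) = -j/(ω·C) = 0 - j40.19 Ω
  Z5: Z = R = 19.9 Ω
Step 3 — Bridge requires nodal analysis (the Z5 bridge couples midpoints C and D, so the two paths cannot be reduced to a simple series/parallel combination). Setting node B to ground and injecting 1 A at node A, the 3-node admittance system at A, C, D solves to V_A = Z_AB = 29.23 - j39.23 Ω = 48.92∠-53.3° Ω.
Step 4 — Source phasor: V = 7.83∠-49.7° V = 5.064 - j5.972 V.
Step 5 — Current: I = V / Z = 0.1597 + j0.01007 A = 0.1601∠3.6° A.
Step 6 — Complex power: S = V·I* = 0.7489 - j1.005 VA.
Step 7 — Real power: P = Re(S) = 0.7489 W.
Step 8 — Reactive power: Q = Im(S) = -1.005 VAR.
Step 9 — Apparent power: |S| = 1.253 VA.
Step 10 — Power factor: PF = P/|S| = 0.5975 (leading).

(a) P = 0.7489 W  (b) Q = -1.005 VAR  (c) S = 1.253 VA  (d) PF = 0.5975 (leading)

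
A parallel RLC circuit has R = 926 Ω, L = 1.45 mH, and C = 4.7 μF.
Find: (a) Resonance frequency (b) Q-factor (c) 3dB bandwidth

Step 1 — Resonance: ω₀ = 1/√(LC) = 1/√(0.00145·4.7e-06) = 1.211e+04 rad/s.
Step 2 — f₀ = ω₀/(2π) = 1928 Hz.
Step 3 — Parallel Q: Q = R/(ω₀L) = 926/(1.211e+04·0.00145) = 52.72.
Step 4 — Bandwidth: Δω = ω₀/Q = 229.8 rad/s; BW = Δω/(2π) = 36.57 Hz.

(a) f₀ = 1928 Hz  (b) Q = 52.72  (c) BW = 36.57 Hz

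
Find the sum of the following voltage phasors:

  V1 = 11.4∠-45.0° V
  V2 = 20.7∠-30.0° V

Step 1 — Convert each phasor to rectangular form:
  V1 = 11.4·(cos(-45.0°) + j·sin(-45.0°)) = 8.061 - j8.061 V
  V2 = 20.7·(cos(-30.0°) + j·sin(-30.0°)) = 17.93 - j10.35 V
Step 2 — Sum components: V_total = 25.99 - j18.41 V.
Step 3 — Convert to polar: |V_total| = 31.85 V, ∠V_total = -35.3°.

V_total = 31.85∠-35.3° V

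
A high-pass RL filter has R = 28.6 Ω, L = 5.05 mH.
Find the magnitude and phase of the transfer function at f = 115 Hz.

Step 1 — Angular frequency: ω = 2π·115 = 722.6 rad/s.
Step 2 — Transfer function: H(jω) = jωL/(R + jωL).
Step 3 — Numerator jωL = j·3.649; denominator R + jωL = 28.6 + j3.649.
Step 4 — H = 0.01602 + j0.1255.
Step 5 — Magnitude: |H| = 0.1266 (-18.0 dB); phase: φ = 82.7°.

|H| = 0.1266 (-18.0 dB), φ = 82.7°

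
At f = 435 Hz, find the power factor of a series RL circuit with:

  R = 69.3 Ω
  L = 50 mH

Step 1 — Angular frequency: ω = 2π·f = 2π·435 = 2733 rad/s.
Step 2 — Component impedances:
  R: Z = R = 69.3 Ω
  L: Z = jωL = j·2733·0.05 = 0 + j136.7 Ω
Step 3 — Series combination: Z_total = R + L = 69.3 + j136.7 Ω = 153.2∠63.1° Ω.
Step 4 — Power factor: PF = cos(φ) = Re(Z)/|Z| = 69.3/153.2 = 0.4523.
Step 5 — Type: Im(Z) = 136.7 ⇒ lagging (phase φ = 63.1°).

PF = 0.4523 (lagging, φ = 63.1°)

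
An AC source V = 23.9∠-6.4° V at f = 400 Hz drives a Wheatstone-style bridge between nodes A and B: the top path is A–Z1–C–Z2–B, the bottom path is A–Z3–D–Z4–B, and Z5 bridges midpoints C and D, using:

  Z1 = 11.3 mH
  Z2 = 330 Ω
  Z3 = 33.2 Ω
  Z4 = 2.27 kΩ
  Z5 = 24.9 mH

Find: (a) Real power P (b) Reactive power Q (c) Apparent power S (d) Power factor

Step 1 — Angular frequency: ω = 2π·f = 2π·400 = 2513 rad/s.
Step 2 — Component impedances:
  Z1: Z = jωL = j·2513·0.0113 = 0 + j28.4 Ω
  Z2: Z = R = 330 Ω
  Z3: Z = R = 33.2 Ω
  Z4: Z = R = 2270 Ω
  Z5: Z = jωL = j·2513·0.0249 = 0 + j62.58 Ω
Step 3 — Bridge requires nodal analysis (the Z5 bridge couples midpoints C and D, so the two paths cannot be reduced to a simple series/parallel combination). Setting node B to ground and injecting 1 A at node A, the 3-node admittance system at A, C, D solves to V_A = Z_AB = 292.8 + j16.68 Ω = 293.3∠3.3° Ω.
Step 4 — Source phasor: V = 23.9∠-6.4° V = 23.75 - j2.664 V.
Step 5 — Current: I = V / Z = 0.08033 - j0.01367 A = 0.08148∠-9.7° A.
Step 6 — Complex power: S = V·I* = 1.944 + j0.1108 VA.
Step 7 — Real power: P = Re(S) = 1.944 W.
Step 8 — Reactive power: Q = Im(S) = 0.1108 VAR.
Step 9 — Apparent power: |S| = 1.947 VA.
Step 10 — Power factor: PF = P/|S| = 0.9984 (lagging).

(a) P = 1.944 W  (b) Q = 0.1108 VAR  (c) S = 1.947 VA  (d) PF = 0.9984 (lagging)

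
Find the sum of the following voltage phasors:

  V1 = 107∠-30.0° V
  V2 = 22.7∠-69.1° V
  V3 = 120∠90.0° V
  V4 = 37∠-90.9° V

Step 1 — Convert each phasor to rectangular form:
  V1 = 107·(cos(-30.0°) + j·sin(-30.0°)) = 92.66 - j53.5 V
  V2 = 22.7·(cos(-69.1°) + j·sin(-69.1°)) = 8.098 - j21.21 V
  V3 = 120·(cos(90.0°) + j·sin(90.0°)) = 0 + j120 V
  V4 = 37·(cos(-90.9°) + j·sin(-90.9°)) = -0.5812 - j37 V
Step 2 — Sum components: V_total = 100.2 + j8.298 V.
Step 3 — Convert to polar: |V_total| = 100.5 V, ∠V_total = 4.7°.

V_total = 100.5∠4.7° V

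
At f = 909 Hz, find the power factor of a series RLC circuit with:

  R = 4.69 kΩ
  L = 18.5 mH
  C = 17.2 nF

Step 1 — Angular frequency: ω = 2π·f = 2π·909 = 5711 rad/s.
Step 2 — Component impedances:
  R: Z = R = 4690 Ω
  L: Z = jωL = j·5711·0.0185 = 0 + j105.7 Ω
  C: Z = 1/(jωC) = -j/(ω·C) = 0 - j1.018e+04 Ω
Step 3 — Series combination: Z_total = R + L + C = 4690 - j1.007e+04 Ω = 1.111e+04∠-65.0° Ω.
Step 4 — Power factor: PF = cos(φ) = Re(Z)/|Z| = 4690/1.111e+04 = 0.4221.
Step 5 — Type: Im(Z) = -1.007e+04 ⇒ leading (phase φ = -65.0°).

PF = 0.4221 (leading, φ = -65.0°)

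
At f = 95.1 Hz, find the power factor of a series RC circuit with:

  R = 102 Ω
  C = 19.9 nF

Step 1 — Angular frequency: ω = 2π·f = 2π·95.1 = 597.5 rad/s.
Step 2 — Component impedances:
  R: Z = R = 102 Ω
  C: Z = 1/(jωC) = -j/(ω·C) = 0 - j8.41e+04 Ω
Step 3 — Series combination: Z_total = R + C = 102 - j8.41e+04 Ω = 8.41e+04∠-89.9° Ω.
Step 4 — Power factor: PF = cos(φ) = Re(Z)/|Z| = 102/8.41e+04 = 0.001213.
Step 5 — Type: Im(Z) = -8.41e+04 ⇒ leading (phase φ = -89.9°).

PF = 0.001213 (leading, φ = -89.9°)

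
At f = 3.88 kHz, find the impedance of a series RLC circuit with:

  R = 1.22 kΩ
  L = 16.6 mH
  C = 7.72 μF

Step 1 — Angular frequency: ω = 2π·f = 2π·3880 = 2.438e+04 rad/s.
Step 2 — Component impedances:
  R: Z = R = 1220 Ω
  L: Z = jωL = j·2.438e+04·0.0166 = 0 + j404.7 Ω
  C: Z = 1/(jωC) = -j/(ω·C) = 0 - j5.313 Ω
Step 3 — Series combination: Z_total = R + L + C = 1220 + j399.4 Ω = 1284∠18.1° Ω.

Z = 1220 + j399.4 Ω = 1284∠18.1° Ω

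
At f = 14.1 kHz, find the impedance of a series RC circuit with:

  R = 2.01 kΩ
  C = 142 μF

Step 1 — Angular frequency: ω = 2π·f = 2π·1.41e+04 = 8.859e+04 rad/s.
Step 2 — Component impedances:
  R: Z = R = 2010 Ω
  C: Z = 1/(jωC) = -j/(ω·C) = 0 - j0.07949 Ω
Step 3 — Series combination: Z_total = R + C = 2010 - j0.07949 Ω = 2010∠-0.0° Ω.

Z = 2010 - j0.07949 Ω = 2010∠-0.0° Ω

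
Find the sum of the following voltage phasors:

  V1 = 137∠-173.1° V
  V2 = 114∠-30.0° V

Step 1 — Convert each phasor to rectangular form:
  V1 = 137·(cos(-173.1°) + j·sin(-173.1°)) = -136 - j16.46 V
  V2 = 114·(cos(-30.0°) + j·sin(-30.0°)) = 98.73 - j57 V
Step 2 — Sum components: V_total = -37.28 - j73.46 V.
Step 3 — Convert to polar: |V_total| = 82.38 V, ∠V_total = -116.9°.

V_total = 82.38∠-116.9° V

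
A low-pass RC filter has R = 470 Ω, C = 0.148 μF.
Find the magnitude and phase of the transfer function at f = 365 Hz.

Step 1 — Angular frequency: ω = 2π·365 = 2293 rad/s.
Step 2 — Transfer function: H(jω) = 1/(1 + jωRC).
Step 3 — Denominator: 1 + jωRC = 1 + j·2293·470·1.48e-07 = 1 + j0.1595.
Step 4 — H = 0.9752 - j0.1556.
Step 5 — Magnitude: |H| = 0.9875 (-0.1 dB); phase: φ = -9.1°.

|H| = 0.9875 (-0.1 dB), φ = -9.1°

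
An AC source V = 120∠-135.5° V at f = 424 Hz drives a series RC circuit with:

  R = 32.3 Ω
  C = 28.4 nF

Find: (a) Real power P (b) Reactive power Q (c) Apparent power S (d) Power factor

Step 1 — Angular frequency: ω = 2π·f = 2π·424 = 2664 rad/s.
Step 2 — Component impedances:
  R: Z = R = 32.3 Ω
  C: Z = 1/(jωC) = -j/(ω·C) = 0 - j1.322e+04 Ω
Step 3 — Series combination: Z_total = R + C = 32.3 - j1.322e+04 Ω = 1.322e+04∠-89.9° Ω.
Step 4 — Source phasor: V = 120∠-135.5° V = -85.59 - j84.11 V.
Step 5 — Current: I = V / Z = 0.006348 - j0.006491 A = 0.009079∠-45.6° A.
Step 6 — Complex power: S = V·I* = 0.002663 - j1.089 VA.
Step 7 — Real power: P = Re(S) = 0.002663 W.
Step 8 — Reactive power: Q = Im(S) = -1.089 VAR.
Step 9 — Apparent power: |S| = 1.089 VA.
Step 10 — Power factor: PF = P/|S| = 0.002444 (leading).

(a) P = 0.002663 W  (b) Q = -1.089 VAR  (c) S = 1.089 VA  (d) PF = 0.002444 (leading)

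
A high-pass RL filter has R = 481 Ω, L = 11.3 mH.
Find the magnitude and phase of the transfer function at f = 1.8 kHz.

Step 1 — Angular frequency: ω = 2π·1800 = 1.131e+04 rad/s.
Step 2 — Transfer function: H(jω) = jωL/(R + jωL).
Step 3 — Numerator jωL = j·127.8; denominator R + jωL = 481 + j127.8.
Step 4 — H = 0.06594 + j0.2482.
Step 5 — Magnitude: |H| = 0.2568 (-11.8 dB); phase: φ = 75.1°.

|H| = 0.2568 (-11.8 dB), φ = 75.1°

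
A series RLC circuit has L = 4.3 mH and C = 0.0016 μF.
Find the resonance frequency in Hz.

Step 1 — Resonance condition Im(Z)=0 gives ω₀ = 1/√(LC).
Step 2 — ω₀ = 1/√(0.0043·1.6e-09) = 3.812e+05 rad/s.
Step 3 — f₀ = ω₀/(2π) = 6.068e+04 Hz.

f₀ = 6.068e+04 Hz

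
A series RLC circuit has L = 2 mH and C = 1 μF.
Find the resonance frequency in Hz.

Step 1 — Resonance condition Im(Z)=0 gives ω₀ = 1/√(LC).
Step 2 — ω₀ = 1/√(0.002·1e-06) = 2.236e+04 rad/s.
Step 3 — f₀ = ω₀/(2π) = 3559 Hz.

f₀ = 3559 Hz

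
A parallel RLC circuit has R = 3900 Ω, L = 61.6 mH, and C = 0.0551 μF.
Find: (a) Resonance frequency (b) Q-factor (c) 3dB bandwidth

Step 1 — Resonance: ω₀ = 1/√(LC) = 1/√(0.0616·5.51e-08) = 1.716e+04 rad/s.
Step 2 — f₀ = ω₀/(2π) = 2732 Hz.
Step 3 — Parallel Q: Q = R/(ω₀L) = 3900/(1.716e+04·0.0616) = 3.689.
Step 4 — Bandwidth: Δω = ω₀/Q = 4654 rad/s; BW = Δω/(2π) = 740.6 Hz.

(a) f₀ = 2732 Hz  (b) Q = 3.689  (c) BW = 740.6 Hz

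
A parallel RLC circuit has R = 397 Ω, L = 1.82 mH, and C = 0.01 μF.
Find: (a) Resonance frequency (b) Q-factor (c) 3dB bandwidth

Step 1 — Resonance: ω₀ = 1/√(LC) = 1/√(0.00182·1e-08) = 2.344e+05 rad/s.
Step 2 — f₀ = ω₀/(2π) = 3.731e+04 Hz.
Step 3 — Parallel Q: Q = R/(ω₀L) = 397/(2.344e+05·0.00182) = 0.9306.
Step 4 — Bandwidth: Δω = ω₀/Q = 2.519e+05 rad/s; BW = Δω/(2π) = 4.009e+04 Hz.

(a) f₀ = 3.731e+04 Hz  (b) Q = 0.9306  (c) BW = 4.009e+04 Hz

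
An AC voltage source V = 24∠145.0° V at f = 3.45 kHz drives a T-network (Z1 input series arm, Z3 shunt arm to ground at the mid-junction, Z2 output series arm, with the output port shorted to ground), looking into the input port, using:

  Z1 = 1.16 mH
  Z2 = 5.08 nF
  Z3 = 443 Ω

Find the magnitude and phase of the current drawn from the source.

Step 1 — Angular frequency: ω = 2π·f = 2π·3450 = 2.168e+04 rad/s.
Step 2 — Component impedances:
  Z1: Z = jωL = j·2.168e+04·0.00116 = 0 + j25.15 Ω
  Z2: Z = 1/(jωC) = -j/(ω·C) = 0 - j9081 Ω
  Z3: Z = R = 443 Ω
Step 3 — With the output port shorted to ground, the output series arm Z2 runs from the junction to ground; the shunt arm Z3 also runs from the junction to ground. They appear in parallel: Z3 || Z2 = 441.9 - j21.56 Ω.
Step 4 — Series with input arm Z1: Z_in = Z1 + (Z3 || Z2) = 441.9 + j3.586 Ω = 442∠0.5° Ω.
Step 5 — Source phasor: V = 24∠145.0° V = -19.66 + j13.77 V.
Step 6 — Ohm's law: I = V / Z_total = (-19.66 + j13.77) / (441.9 + j3.586) = -0.04423 + j0.03151 A.
Step 7 — Convert to polar: |I| = 0.0543 A, ∠I = 144.5°.

I = 0.0543∠144.5° A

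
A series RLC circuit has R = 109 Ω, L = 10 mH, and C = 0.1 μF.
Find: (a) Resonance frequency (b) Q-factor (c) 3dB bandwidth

Step 1 — Resonance condition Im(Z)=0 gives ω₀ = 1/√(LC).
Step 2 — ω₀ = 1/√(0.01·1e-07) = 3.162e+04 rad/s.
Step 3 — f₀ = ω₀/(2π) = 5033 Hz.
Step 4 — Series Q: Q = ω₀L/R = 3.162e+04·0.01/109 = 2.901.
Step 5 — 3dB bandwidth: Δω = ω₀/Q = 1.09e+04 rad/s; BW = Δω/(2π) = 1735 Hz.

(a) f₀ = 5033 Hz  (b) Q = 2.901  (c) BW = 1735 Hz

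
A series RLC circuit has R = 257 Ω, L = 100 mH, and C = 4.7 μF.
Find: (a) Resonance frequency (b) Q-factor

Step 1 — Resonance condition Im(Z)=0 gives ω₀ = 1/√(LC).
Step 2 — ω₀ = 1/√(0.1·4.7e-06) = 1459 rad/s.
Step 3 — f₀ = ω₀/(2π) = 232.2 Hz.
Step 4 — Series Q: Q = ω₀L/R = 1459·0.1/257 = 0.5676.

(a) f₀ = 232.2 Hz  (b) Q = 0.5676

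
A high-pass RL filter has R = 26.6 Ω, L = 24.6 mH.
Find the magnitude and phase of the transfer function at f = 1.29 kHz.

Step 1 — Angular frequency: ω = 2π·1290 = 8105 rad/s.
Step 2 — Transfer function: H(jω) = jωL/(R + jωL).
Step 3 — Numerator jωL = j·199.4; denominator R + jωL = 26.6 + j199.4.
Step 4 — H = 0.9825 + j0.1311.
Step 5 — Magnitude: |H| = 0.9912 (-0.1 dB); phase: φ = 7.6°.

|H| = 0.9912 (-0.1 dB), φ = 7.6°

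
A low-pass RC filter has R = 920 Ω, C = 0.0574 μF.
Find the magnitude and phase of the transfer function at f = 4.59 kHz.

Step 1 — Angular frequency: ω = 2π·4590 = 2.884e+04 rad/s.
Step 2 — Transfer function: H(jω) = 1/(1 + jωRC).
Step 3 — Denominator: 1 + jωRC = 1 + j·2.884e+04·920·5.74e-08 = 1 + j1.523.
Step 4 — H = 0.3013 - j0.4588.
Step 5 — Magnitude: |H| = 0.5489 (-5.2 dB); phase: φ = -56.7°.

|H| = 0.5489 (-5.2 dB), φ = -56.7°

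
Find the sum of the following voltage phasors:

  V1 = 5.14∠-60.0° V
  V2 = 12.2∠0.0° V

Step 1 — Convert each phasor to rectangular form:
  V1 = 5.14·(cos(-60.0°) + j·sin(-60.0°)) = 2.57 - j4.451 V
  V2 = 12.2·(cos(0.0°) + j·sin(0.0°)) = 12.2 V
Step 2 — Sum components: V_total = 14.77 - j4.451 V.
Step 3 — Convert to polar: |V_total| = 15.43 V, ∠V_total = -16.8°.

V_total = 15.43∠-16.8° V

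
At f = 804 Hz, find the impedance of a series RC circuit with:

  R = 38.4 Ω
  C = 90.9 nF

Step 1 — Angular frequency: ω = 2π·f = 2π·804 = 5052 rad/s.
Step 2 — Component impedances:
  R: Z = R = 38.4 Ω
  C: Z = 1/(jωC) = -j/(ω·C) = 0 - j2178 Ω
Step 3 — Series combination: Z_total = R + C = 38.4 - j2178 Ω = 2178∠-89.0° Ω.

Z = 38.4 - j2178 Ω = 2178∠-89.0° Ω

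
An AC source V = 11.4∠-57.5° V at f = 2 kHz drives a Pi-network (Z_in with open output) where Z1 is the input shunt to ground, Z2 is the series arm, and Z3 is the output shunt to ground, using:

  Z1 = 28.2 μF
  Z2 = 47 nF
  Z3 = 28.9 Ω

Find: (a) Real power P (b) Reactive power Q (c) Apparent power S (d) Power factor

Step 1 — Angular frequency: ω = 2π·f = 2π·2000 = 1.257e+04 rad/s.
Step 2 — Component impedances:
  Z1: Z = 1/(jωC) = -j/(ω·C) = 0 - j2.822 Ω
  Z2: Z = 1/(jωC) = -j/(ω·C) = 0 - j1693 Ω
  Z3: Z = R = 28.9 Ω
Step 3 — With open output, the series arm Z2 and the output shunt Z3 appear in series to ground: Z2 + Z3 = 28.9 - j1693 Ω.
Step 4 — Parallel with input shunt Z1: Z_in = Z1 || (Z2 + Z3) = 7.999e-05 - j2.817 Ω = 2.817∠-90.0° Ω.
Step 5 — Source phasor: V = 11.4∠-57.5° V = 6.125 - j9.615 V.
Step 6 — Current: I = V / Z = 3.413 + j2.174 A = 4.047∠32.5° A.
Step 7 — Complex power: S = V·I* = 0.00131 - j46.13 VA.
Step 8 — Real power: P = Re(S) = 0.00131 W.
Step 9 — Reactive power: Q = Im(S) = -46.13 VAR.
Step 10 — Apparent power: |S| = 46.13 VA.
Step 11 — Power factor: PF = P/|S| = 2.839e-05 (leading).

(a) P = 0.00131 W  (b) Q = -46.13 VAR  (c) S = 46.13 VA  (d) PF = 2.839e-05 (leading)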